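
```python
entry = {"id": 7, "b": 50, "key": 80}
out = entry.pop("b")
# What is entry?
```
Trace:
  entry={'id': 7, 'b': 50, 'key': 80}
  entry={'id': 7, 'key': 80}, out=50

Final answer: {'id': 7, 'key': 80}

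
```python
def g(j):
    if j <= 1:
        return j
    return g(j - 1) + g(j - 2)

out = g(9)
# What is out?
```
Call trace (a repeated sub-call is expanded the first time; later identical calls just restate its return value):
g(j=9)
  g(j=8)
    g(j=7)
      g(j=6)
        g(j=5)
          g(j=4)
            g(j=3)
              g(j=2)
                g(j=1)
                -> return 1
                g(j=0)
                -> return 0
              -> return 1
              g(j=1)
              -> return 1
            -> return 2
            g(j=2) -> return 1  (same call as traced above)
          -> return 3
          g(j=3) -> return 2  (same call as traced above)
        -> return 5
        g(j=4) -> return 3  (same call as traced above)
      -> return 8
      g(j=5) -> return 5  (same call as traced above)
    -> return 13
    g(j=6) -> return 8  (same call as traced above)
  -> return 21
  g(j=7) -> return 13  (same call as traced above)
-> return 34

Final answer: 34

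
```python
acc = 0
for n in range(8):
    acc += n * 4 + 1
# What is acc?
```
Trace:
  acc=0
  acc=1, n=0
  acc=6, n=1
  acc=15, n=2
  acc=28, n=3
  acc=45, n=4
  acc=66, n=5
  acc=91, n=6
  acc=120, n=7

Final answer: 120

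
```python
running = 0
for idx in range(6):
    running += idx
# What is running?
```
Trace:
  running=0
  running=0, idx=0
  running=1, idx=1
  running=3, idx=2
  running=6, idx=3
  running=10, idx=4
  running=15, idx=5

Final answer: 15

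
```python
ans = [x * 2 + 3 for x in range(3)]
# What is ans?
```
Trace:
  x=0
  x=1
  x=2
  ans=[3, 5, 7]

Final answer: [3, 5, 7]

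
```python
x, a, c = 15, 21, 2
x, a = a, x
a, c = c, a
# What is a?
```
Trace:
  x=15, a=21, c=2
  x=21, a=15, c=2
  x=21, a=2, c=15

Final answer: 2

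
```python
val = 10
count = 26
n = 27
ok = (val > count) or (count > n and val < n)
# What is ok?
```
Trace:
  val=10
  val=10, count=26
  val=10, count=26, n=27
  val=10, count=26, n=27, ok=False

Final answer: False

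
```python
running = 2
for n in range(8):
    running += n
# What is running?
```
Trace:
  running=2
  running=2, n=0
  running=3, n=1
  running=5, n=2
  running=8, n=3
  running=12, n=4
  running=17, n=5
  running=23, n=6
  running=30, n=7

Final answer: 30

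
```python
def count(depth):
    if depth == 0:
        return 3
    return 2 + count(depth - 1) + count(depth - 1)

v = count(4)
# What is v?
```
Call trace (a repeated sub-call is expanded the first time; later identical calls just restate its return value):
count(depth=4)
  count(depth=3)
    count(depth=2)
      count(depth=1)
        count(depth=0)
        -> return 3
        count(depth=0)
        -> return 3
      -> return 8
      count(depth=1) -> return 8  (same call as traced above)
    -> return 18
    count(depth=2) -> return 18  (same call as traced above)
  -> return 38
  count(depth=3) -> return 38  (same call as traced above)
-> return 78

Final answer: 78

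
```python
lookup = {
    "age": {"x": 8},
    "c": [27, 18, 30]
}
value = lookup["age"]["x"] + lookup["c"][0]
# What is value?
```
Trace:
  lookup={'age': {'x': 8}, 'c': [27, 18, 30]}
  lookup={'age': {'x': 8}, 'c': [27, 18, 30]}, value=35

Final answer: 35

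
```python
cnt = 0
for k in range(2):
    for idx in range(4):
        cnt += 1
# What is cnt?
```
Trace:
  cnt=0
  cnt=1, k=0, idx=0
  cnt=2, k=0, idx=1
  cnt=3, k=0, idx=2
  cnt=4, k=0, idx=3
  cnt=5, k=1, idx=0
  cnt=6, k=1, idx=1
  cnt=7, k=1, idx=2
  cnt=8, k=1, idx=3

Final answer: 8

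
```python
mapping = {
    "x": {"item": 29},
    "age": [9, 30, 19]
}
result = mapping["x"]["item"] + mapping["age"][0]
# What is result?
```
Trace:
  mapping={'x': {'item': 29}, 'age': [9, 30, 19]}
  mapping={'x': {'item': 29}, 'age': [9, 30, 19]}, result=38

Final answer: 38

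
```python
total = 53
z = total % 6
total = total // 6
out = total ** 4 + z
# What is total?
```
Trace:
  total=53
  total=53, z=5
  total=8, z=5
  total=8, z=5, out=4101

Final answer: 8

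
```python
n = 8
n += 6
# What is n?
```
Trace:
  n=8
  n=14

Final answer: 14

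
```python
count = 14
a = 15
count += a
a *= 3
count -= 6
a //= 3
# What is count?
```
Trace:
  count=14
  count=14, a=15
  count=29, a=15
  count=29, a=45
  count=23, a=45
  count=23, a=15

Final answer: 23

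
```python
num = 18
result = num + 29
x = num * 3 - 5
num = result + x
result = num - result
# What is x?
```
Trace:
  num=18
  num=18, result=47
  num=18, result=47, x=49
  num=96, result=47, x=49
  num=96, result=49, x=49

Final answer: 49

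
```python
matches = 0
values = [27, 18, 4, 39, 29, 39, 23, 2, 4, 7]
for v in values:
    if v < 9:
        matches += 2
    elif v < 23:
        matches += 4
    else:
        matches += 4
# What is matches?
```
Trace:
  matches=0
  matches=4, v=27
  matches=8, v=18
  matches=10, v=4
  matches=14, v=39
  matches=18, v=29
  matches=22, v=39
  matches=26, v=23
  matches=28, v=2
  matches=30, v=4
  matches=32, v=7

Final answer: 32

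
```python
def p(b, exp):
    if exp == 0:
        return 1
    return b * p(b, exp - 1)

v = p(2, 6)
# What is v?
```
Call trace:
p(b=2, exp=6)
  p(b=2, exp=5)
    p(b=2, exp=4)
      p(b=2, exp=3)
        p(b=2, exp=2)
          p(b=2, exp=1)
            p(b=2, exp=0)
            -> return 1
          -> return 2
        -> return 4
      -> return 8
    -> return 16
  -> return 32
-> return 64

Final answer: 64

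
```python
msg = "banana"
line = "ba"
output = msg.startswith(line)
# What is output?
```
Trace:
  msg='banana'
  msg='banana', line='ba'
  msg='banana', line='ba', output=True

Final answer: True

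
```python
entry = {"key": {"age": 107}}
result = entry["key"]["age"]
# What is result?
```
Trace:
  entry={'key': {'age': 107}}
  entry={'key': {'age': 107}}, result=107

Final answer: 107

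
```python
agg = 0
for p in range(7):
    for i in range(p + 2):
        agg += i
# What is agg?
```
Trace:
  agg=0
  agg=0, p=0, i=0
  agg=1, p=0, i=1
  agg=1, p=1, i=0
  agg=2, p=1, i=1
  agg=4, p=1, i=2
  agg=4, p=2, i=0
  agg=5, p=2, i=1
  agg=7, p=2, i=2
  agg=10, p=2, i=3
  agg=10, p=3, i=0
  agg=11, p=3, i=1
  agg=13, p=3, i=2
  agg=16, p=3, i=3
  agg=20, p=3, i=4
  agg=20, p=4, i=0
  agg=21, p=4, i=1
  agg=23, p=4, i=2
  agg=26, p=4, i=3
  agg=30, p=4, i=4
  agg=35, p=4, i=5
  agg=35, p=5, i=0
  agg=36, p=5, i=1
  agg=38, p=5, i=2
  agg=41, p=5, i=3
  agg=45, p=5, i=4
  agg=50, p=5, i=5
  agg=56, p=5, i=6
  agg=56, p=6, i=0
  agg=57, p=6, i=1
  agg=59, p=6, i=2
  agg=62, p=6, i=3
  agg=66, p=6, i=4
  agg=71, p=6, i=5
  agg=77, p=6, i=6
  agg=84, p=6, i=7

Final answer: 84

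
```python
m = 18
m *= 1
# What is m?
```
Trace:
  m=18
  m=18

Final answer: 18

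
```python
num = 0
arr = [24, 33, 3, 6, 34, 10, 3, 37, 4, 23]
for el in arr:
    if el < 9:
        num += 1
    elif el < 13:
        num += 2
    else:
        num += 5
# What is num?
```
Trace:
  num=0
  num=5, el=24
  num=10, el=33
  num=11, el=3
  num=12, el=6
  num=17, el=34
  num=19, el=10
  num=20, el=3
  num=25, el=37
  num=26, el=4
  num=31, el=23

Final answer: 31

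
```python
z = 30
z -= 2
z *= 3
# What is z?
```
Trace:
  z=30
  z=28
  z=84

Final answer: 84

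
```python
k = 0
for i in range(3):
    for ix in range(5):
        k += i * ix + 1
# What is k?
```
Trace:
  k=0
  k=1, i=0, ix=0
  k=2, i=0, ix=1
  k=3, i=0, ix=2
  k=4, i=0, ix=3
  k=5, i=0, ix=4
  k=6, i=1, ix=0
  k=8, i=1, ix=1
  k=11, i=1, ix=2
  k=15, i=1, ix=3
  k=20, i=1, ix=4
  k=21, i=2, ix=0
  k=24, i=2, ix=1
  k=29, i=2, ix=2
  k=36, i=2, ix=3
  k=45, i=2, ix=4

Final answer: 45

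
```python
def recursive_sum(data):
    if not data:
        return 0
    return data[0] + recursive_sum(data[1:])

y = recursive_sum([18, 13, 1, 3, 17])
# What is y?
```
Call trace:
recursive_sum(data=[18, 13, 1, 3, 17])
  recursive_sum(data=[13, 1, 3, 17])
    recursive_sum(data=[1, 3, 17])
      recursive_sum(data=[3, 17])
        recursive_sum(data=[17])
          recursive_sum(data=[])
          -> return 0
        -> return 17
      -> return 20
    -> return 21
  -> return 34
-> return 52

Final answer: 52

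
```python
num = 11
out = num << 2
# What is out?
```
Trace:
  num=11
  num=11, out=44

Final answer: 44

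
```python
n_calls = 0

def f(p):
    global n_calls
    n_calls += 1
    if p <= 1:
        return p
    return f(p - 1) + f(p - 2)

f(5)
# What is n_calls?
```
Call trace (a repeated sub-call is expanded the first time; later identical calls just restate its return value):
f(p=5)
  f(p=4)
    f(p=3)
      f(p=2)
        f(p=1)
        -> return 1
        f(p=0)
        -> return 0
      -> return 1
      f(p=1)
      -> return 1
    -> return 2
    f(p=2) -> return 1  (same call as traced above)
  -> return 3
  f(p=3) -> return 2  (same call as traced above)
-> return 5

n_calls is incremented once per call, so count the calls in each subtree. Let C(p) = number of calls made by f(p).
C(0) = C(1) = 1 (base case, no recursion); C(p) = 1 + C(p - 1) + C(p - 2) otherwise.
C(2) = 1 + C(1) + C(0) = 1 + 1 + 1 = 3
C(3) = 1 + C(2) + C(1) = 1 + 3 + 1 = 5
C(4) = 1 + C(3) + C(2) = 1 + 5 + 3 = 9
C(5) = 1 + C(4) + C(3) = 1 + 9 + 5 = 15
n_calls = C(5) = 15

Final answer: 15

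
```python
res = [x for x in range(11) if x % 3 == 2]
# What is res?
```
Trace:
  x=0
  x=1
  x=2
  x=3
  x=4
  x=5
  x=6
  x=7
  x=8
  x=9
  x=10
  res=[2, 5, 8]

Final answer: [2, 5, 8]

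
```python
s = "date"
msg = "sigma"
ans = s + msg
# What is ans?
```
Trace:
  s='date'
  s='date', msg='sigma'
  s='date', msg='sigma', ans='datesigma'

Final answer: 'datesigma'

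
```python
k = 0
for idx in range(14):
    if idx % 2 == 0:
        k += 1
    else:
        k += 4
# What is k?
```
Trace:
  k=0
  k=1, idx=0
  k=5, idx=1
  k=6, idx=2
  k=10, idx=3
  k=11, idx=4
  k=15, idx=5
  k=16, idx=6
  k=20, idx=7
  k=21, idx=8
  k=25, idx=9
  k=26, idx=10
  k=30, idx=11
  k=31, idx=12
  k=35, idx=13

Final answer: 35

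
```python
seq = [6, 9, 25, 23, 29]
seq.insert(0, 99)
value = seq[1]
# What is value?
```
Trace:
  seq=[6, 9, 25, 23, 29]
  seq=[99, 6, 9, 25, 23, 29]
  seq=[99, 6, 9, 25, 23, 29], value=6

Final answer: 6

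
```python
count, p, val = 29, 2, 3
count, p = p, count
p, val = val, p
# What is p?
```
Trace:
  count=29, p=2, val=3
  count=2, p=29, val=3
  count=2, p=3, val=29

Final answer: 3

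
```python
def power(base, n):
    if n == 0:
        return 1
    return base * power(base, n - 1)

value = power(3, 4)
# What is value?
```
Call trace:
power(base=3, n=4)
  power(base=3, n=3)
    power(base=3, n=2)
      power(base=3, n=1)
        power(base=3, n=0)
        -> return 1
      -> return 3
    -> return 9
  -> return 27
-> return 81

Final answer: 81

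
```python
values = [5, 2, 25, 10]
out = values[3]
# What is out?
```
Trace:
  values=[5, 2, 25, 10]
  values=[5, 2, 25, 10], out=10

Final answer: 10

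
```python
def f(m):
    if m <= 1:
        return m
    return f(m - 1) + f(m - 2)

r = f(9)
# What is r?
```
Call trace (a repeated sub-call is expanded the first time; later identical calls just restate its return value):
f(m=9)
  f(m=8)
    f(m=7)
      f(m=6)
        f(m=5)
          f(m=4)
            f(m=3)
              f(m=2)
                f(m=1)
                -> return 1
                f(m=0)
                -> return 0
              -> return 1
              f(m=1)
              -> return 1
            -> return 2
            f(m=2) -> return 1  (same call as traced above)
          -> return 3
          f(m=3) -> return 2  (same call as traced above)
        -> return 5
        f(m=4) -> return 3  (same call as traced above)
      -> return 8
      f(m=5) -> return 5  (same call as traced above)
    -> return 13
    f(m=6) -> return 8  (same call as traced above)
  -> return 21
  f(m=7) -> return 13  (same call as traced above)
-> return 34

Final answer: 34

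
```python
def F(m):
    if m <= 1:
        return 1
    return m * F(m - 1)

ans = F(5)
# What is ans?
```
Call trace:
F(m=5)
  F(m=4)
    F(m=3)
      F(m=2)
        F(m=1)
        -> return 1
      -> return 2
    -> return 6
  -> return 24
-> return 120

Final answer: 120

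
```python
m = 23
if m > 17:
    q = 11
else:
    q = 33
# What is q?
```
Trace:
  m=23
  m=23, q=11

Final answer: 11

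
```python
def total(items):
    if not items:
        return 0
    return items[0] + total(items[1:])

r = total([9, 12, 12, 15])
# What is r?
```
Call trace:
total(items=[9, 12, 12, 15])
  total(items=[12, 12, 15])
    total(items=[12, 15])
      total(items=[15])
        total(items=[])
        -> return 0
      -> return 15
    -> return 27
  -> return 39
-> return 48

Final answer: 48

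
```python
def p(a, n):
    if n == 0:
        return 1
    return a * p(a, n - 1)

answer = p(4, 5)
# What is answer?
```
Call trace:
p(a=4, n=5)
  p(a=4, n=4)
    p(a=4, n=3)
      p(a=4, n=2)
        p(a=4, n=1)
          p(a=4, n=0)
          -> return 1
        -> return 4
      -> return 16
    -> return 64
  -> return 256
-> return 1024

Final answer: 1024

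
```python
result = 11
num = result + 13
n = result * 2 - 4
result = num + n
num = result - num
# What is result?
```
Trace:
  result=11
  result=11, num=24
  result=11, num=24, n=18
  result=42, num=24, n=18
  result=42, num=18, n=18

Final answer: 42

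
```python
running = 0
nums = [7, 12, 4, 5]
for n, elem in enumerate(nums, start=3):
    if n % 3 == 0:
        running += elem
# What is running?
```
Trace:
  running=0
  running=7, n=3, elem=7
  running=7, n=4, elem=12
  running=7, n=5, elem=4
  running=12, n=6, elem=5

Final answer: 12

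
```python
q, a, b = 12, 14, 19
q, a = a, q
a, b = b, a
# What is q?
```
Trace:
  q=12, a=14, b=19
  q=14, a=12, b=19
  q=14, a=19, b=12

Final answer: 14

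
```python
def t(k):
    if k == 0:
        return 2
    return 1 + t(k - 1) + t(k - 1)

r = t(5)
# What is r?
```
Call trace (a repeated sub-call is expanded the first time; later identical calls just restate its return value):
t(k=5)
  t(k=4)
    t(k=3)
      t(k=2)
        t(k=1)
          t(k=0)
          -> return 2
          t(k=0)
          -> return 2
        -> return 5
        t(k=1) -> return 5  (same call as traced above)
      -> return 11
      t(k=2) -> return 11  (same call as traced above)
    -> return 23
    t(k=3) -> return 23  (same call as traced above)
  -> return 47
  t(k=4) -> return 47  (same call as traced above)
-> return 95

Final answer: 95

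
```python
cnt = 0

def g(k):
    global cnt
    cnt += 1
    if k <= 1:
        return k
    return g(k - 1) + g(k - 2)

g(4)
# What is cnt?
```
Call trace (a repeated sub-call is expanded the first time; later identical calls just restate its return value):
g(k=4)
  g(k=3)
    g(k=2)
      g(k=1)
      -> return 1
      g(k=0)
      -> return 0
    -> return 1
    g(k=1)
    -> return 1
  -> return 2
  g(k=2) -> return 1  (same call as traced above)
-> return 3

cnt is incremented once per call, so count the calls in each subtree. Let C(k) = number of calls made by g(k).
C(0) = C(1) = 1 (base case, no recursion); C(k) = 1 + C(k - 1) + C(k - 2) otherwise.
C(2) = 1 + C(1) + C(0) = 1 + 1 + 1 = 3
C(3) = 1 + C(2) + C(1) = 1 + 3 + 1 = 5
C(4) = 1 + C(3) + C(2) = 1 + 5 + 3 = 9
cnt = C(4) = 9

Final answer: 9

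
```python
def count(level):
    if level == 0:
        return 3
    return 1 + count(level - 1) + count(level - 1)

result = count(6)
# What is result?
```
Call trace (a repeated sub-call is expanded the first time; later identical calls just restate its return value):
count(level=6)
  count(level=5)
    count(level=4)
      count(level=3)
        count(level=2)
          count(level=1)
            count(level=0)
            -> return 3
            count(level=0)
            -> return 3
          -> return 7
          count(level=1) -> return 7  (same call as traced above)
        -> return 15
        count(level=2) -> return 15  (same call as traced above)
      -> return 31
      count(level=3) -> return 31  (same call as traced above)
    -> return 63
    count(level=4) -> return 63  (same call as traced above)
  -> return 127
  count(level=5) -> return 127  (same call as traced above)
-> return 255

Final answer: 255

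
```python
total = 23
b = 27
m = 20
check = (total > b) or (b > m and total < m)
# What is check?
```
Trace:
  total=23
  total=23, b=27
  total=23, b=27, m=20
  total=23, b=27, m=20, check=False

Final answer: False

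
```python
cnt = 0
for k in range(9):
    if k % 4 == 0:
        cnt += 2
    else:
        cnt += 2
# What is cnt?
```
Trace:
  cnt=0
  cnt=2, k=0
  cnt=4, k=1
  cnt=6, k=2
  cnt=8, k=3
  cnt=10, k=4
  cnt=12, k=5
  cnt=14, k=6
  cnt=16, k=7
  cnt=18, k=8

Final answer: 18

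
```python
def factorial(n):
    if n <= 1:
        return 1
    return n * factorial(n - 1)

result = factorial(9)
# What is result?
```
Call trace:
factorial(n=9)
  factorial(n=8)
    factorial(n=7)
      factorial(n=6)
        factorial(n=5)
          factorial(n=4)
            factorial(n=3)
              factorial(n=2)
                factorial(n=1)
                -> return 1
              -> return 2
            -> return 6
          -> return 24
        -> return 120
      -> return 720
    -> return 5040
  -> return 40320
-> return 362880

Final answer: 362880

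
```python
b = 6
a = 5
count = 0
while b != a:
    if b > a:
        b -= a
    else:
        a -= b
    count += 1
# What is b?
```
Trace:
  b=6
  b=6, a=5
  b=6, a=5, count=0
  b=1, a=5, count=1
  b=1, a=4, count=2
  b=1, a=3, count=3
  b=1, a=2, count=4
  b=1, a=1, count=5

Final answer: 1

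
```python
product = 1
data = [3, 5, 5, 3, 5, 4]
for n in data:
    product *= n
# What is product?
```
Trace:
  product=1
  product=3, n=3
  product=15, n=5
  product=75, n=5
  product=225, n=3
  product=1125, n=5
  product=4500, n=4

Final answer: 4500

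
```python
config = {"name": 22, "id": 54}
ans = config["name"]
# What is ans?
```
Trace:
  config={'name': 22, 'id': 54}
  config={'name': 22, 'id': 54}, ans=22

Final answer: 22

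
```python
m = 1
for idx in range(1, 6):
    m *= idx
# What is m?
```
Trace:
  m=1
  m=1, idx=1
  m=2, idx=2
  m=6, idx=3
  m=24, idx=4
  m=120, idx=5

Final answer: 120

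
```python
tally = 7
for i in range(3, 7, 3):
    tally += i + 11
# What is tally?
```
Trace:
  tally=7
  tally=21, i=3
  tally=38, i=6

Final answer: 38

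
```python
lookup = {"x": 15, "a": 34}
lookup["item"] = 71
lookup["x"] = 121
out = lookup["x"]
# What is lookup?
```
Trace:
  lookup={'x': 15, 'a': 34}
  lookup={'x': 15, 'a': 34, 'item': 71}
  lookup={'x': 121, 'a': 34, 'item': 71}
  lookup={'x': 121, 'a': 34, 'item': 71}, out=121

Final answer: {'x': 121, 'a': 34, 'item': 71}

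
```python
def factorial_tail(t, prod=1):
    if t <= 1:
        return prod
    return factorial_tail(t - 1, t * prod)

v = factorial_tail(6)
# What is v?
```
Call trace:
factorial_tail(t=6, prod=1)
  factorial_tail(t=5, prod=6)
    factorial_tail(t=4, prod=30)
      factorial_tail(t=3, prod=120)
        factorial_tail(t=2, prod=360)
          factorial_tail(t=1, prod=720)
          -> return 720
        -> return 720
      -> return 720
    -> return 720
  -> return 720
-> return 720

Final answer: 720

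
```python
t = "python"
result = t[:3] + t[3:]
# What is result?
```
Trace:
  t='python'
  t='python', result='python'

Final answer: 'python'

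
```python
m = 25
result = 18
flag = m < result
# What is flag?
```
Trace:
  m=25
  m=25, result=18
  m=25, result=18, flag=False

Final answer: False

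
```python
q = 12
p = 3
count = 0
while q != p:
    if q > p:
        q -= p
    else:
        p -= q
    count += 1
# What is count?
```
Trace:
  q=12
  q=12, p=3
  q=12, p=3, count=0
  q=9, p=3, count=1
  q=6, p=3, count=2
  q=3, p=3, count=3

Final answer: 3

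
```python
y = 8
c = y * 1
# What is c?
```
Trace:
  y=8
  y=8, c=8

Final answer: 8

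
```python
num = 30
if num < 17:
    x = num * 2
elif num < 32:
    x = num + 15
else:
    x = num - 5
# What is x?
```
Trace:
  num=30
  num=30, x=45

Final answer: 45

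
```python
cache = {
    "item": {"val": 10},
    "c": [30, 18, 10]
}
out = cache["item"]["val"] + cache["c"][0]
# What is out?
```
Trace:
  cache={'item': {'val': 10}, 'c': [30, 18, 10]}
  cache={'item': {'val': 10}, 'c': [30, 18, 10]}, out=40

Final answer: 40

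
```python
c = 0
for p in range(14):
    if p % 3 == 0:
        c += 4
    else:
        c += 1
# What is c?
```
Trace:
  c=0
  c=4, p=0
  c=5, p=1
  c=6, p=2
  c=10, p=3
  c=11, p=4
  c=12, p=5
  c=16, p=6
  c=17, p=7
  c=18, p=8
  c=22, p=9
  c=23, p=10
  c=24, p=11
  c=28, p=12
  c=29, p=13

Final answer: 29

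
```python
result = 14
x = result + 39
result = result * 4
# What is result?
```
Trace:
  result=14
  result=14, x=53
  result=56, x=53

Final answer: 56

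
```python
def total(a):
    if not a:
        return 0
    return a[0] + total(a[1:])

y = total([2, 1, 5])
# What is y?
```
Call trace:
total(a=[2, 1, 5])
  total(a=[1, 5])
    total(a=[5])
      total(a=[])
      -> return 0
    -> return 5
  -> return 6
-> return 8

Final answer: 8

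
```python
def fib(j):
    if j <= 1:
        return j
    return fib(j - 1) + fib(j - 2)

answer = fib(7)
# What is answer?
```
Call trace (a repeated sub-call is expanded the first time; later identical calls just restate its return value):
fib(j=7)
  fib(j=6)
    fib(j=5)
      fib(j=4)
        fib(j=3)
          fib(j=2)
            fib(j=1)
            -> return 1
            fib(j=0)
            -> return 0
          -> return 1
          fib(j=1)
          -> return 1
        -> return 2
        fib(j=2) -> return 1  (same call as traced above)
      -> return 3
      fib(j=3) -> return 2  (same call as traced above)
    -> return 5
    fib(j=4) -> return 3  (same call as traced above)
  -> return 8
  fib(j=5) -> return 5  (same call as traced above)
-> return 13

Final answer: 13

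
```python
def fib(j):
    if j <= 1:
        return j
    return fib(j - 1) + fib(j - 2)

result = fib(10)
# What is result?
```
Call trace (a repeated sub-call is expanded the first time; later identical calls just restate its return value):
fib(j=10)
  fib(j=9)
    fib(j=8)
      fib(j=7)
        fib(j=6)
          fib(j=5)
            fib(j=4)
              fib(j=3)
                fib(j=2)
                  fib(j=1)
                  -> return 1
                  fib(j=0)
                  -> return 0
                -> return 1
                fib(j=1)
                -> return 1
              -> return 2
              fib(j=2) -> return 1  (same call as traced above)
            -> return 3
            fib(j=3) -> return 2  (same call as traced above)
          -> return 5
          fib(j=4) -> return 3  (same call as traced above)
        -> return 8
        fib(j=5) -> return 5  (same call as traced above)
      -> return 13
      fib(j=6) -> return 8  (same call as traced above)
    -> return 21
    fib(j=7) -> return 13  (same call as traced above)
  -> return 34
  fib(j=8) -> return 21  (same call as traced above)
-> return 55

Final answer: 55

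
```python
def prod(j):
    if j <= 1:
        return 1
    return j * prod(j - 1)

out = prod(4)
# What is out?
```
Call trace:
prod(j=4)
  prod(j=3)
    prod(j=2)
      prod(j=1)
      -> return 1
    -> return 2
  -> return 6
-> return 24

Final answer: 24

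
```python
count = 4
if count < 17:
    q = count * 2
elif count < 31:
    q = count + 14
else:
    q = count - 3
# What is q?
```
Trace:
  count=4
  count=4, q=8

Final answer: 8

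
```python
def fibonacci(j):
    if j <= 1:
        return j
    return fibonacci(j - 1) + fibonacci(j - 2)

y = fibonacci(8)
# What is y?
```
Call trace (a repeated sub-call is expanded the first time; later identical calls just restate its return value):
fibonacci(j=8)
  fibonacci(j=7)
    fibonacci(j=6)
      fibonacci(j=5)
        fibonacci(j=4)
          fibonacci(j=3)
            fibonacci(j=2)
              fibonacci(j=1)
              -> return 1
              fibonacci(j=0)
              -> return 0
            -> return 1
            fibonacci(j=1)
            -> return 1
          -> return 2
          fibonacci(j=2) -> return 1  (same call as traced above)
        -> return 3
        fibonacci(j=3) -> return 2  (same call as traced above)
      -> return 5
      fibonacci(j=4) -> return 3  (same call as traced above)
    -> return 8
    fibonacci(j=5) -> return 5  (same call as traced above)
  -> return 13
  fibonacci(j=6) -> return 8  (same call as traced above)
-> return 21

Final answer: 21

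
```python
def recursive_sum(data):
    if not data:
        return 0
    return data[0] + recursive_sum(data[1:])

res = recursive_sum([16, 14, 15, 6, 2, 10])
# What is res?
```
Call trace:
recursive_sum(data=[16, 14, 15, 6, 2, 10])
  recursive_sum(data=[14, 15, 6, 2, 10])
    recursive_sum(data=[15, 6, 2, 10])
      recursive_sum(data=[6, 2, 10])
        recursive_sum(data=[2, 10])
          recursive_sum(data=[10])
            recursive_sum(data=[])
            -> return 0
          -> return 10
        -> return 12
      -> return 18
    -> return 33
  -> return 47
-> return 63

Final answer: 63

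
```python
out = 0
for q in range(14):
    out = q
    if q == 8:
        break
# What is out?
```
Trace:
  out=0
  out=0, q=0
  out=1, q=1
  out=2, q=2
  out=3, q=3
  out=4, q=4
  out=5, q=5
  out=6, q=6
  out=7, q=7
  out=8, q=8

Final answer: 8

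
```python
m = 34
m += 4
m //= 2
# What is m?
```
Trace:
  m=34
  m=38
  m=19

Final answer: 19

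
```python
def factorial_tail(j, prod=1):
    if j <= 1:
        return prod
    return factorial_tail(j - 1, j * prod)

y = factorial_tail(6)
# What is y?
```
Call trace:
factorial_tail(j=6, prod=1)
  factorial_tail(j=5, prod=6)
    factorial_tail(j=4, prod=30)
      factorial_tail(j=3, prod=120)
        factorial_tail(j=2, prod=360)
          factorial_tail(j=1, prod=720)
          -> return 720
        -> return 720
      -> return 720
    -> return 720
  -> return 720
-> return 720

Final answer: 720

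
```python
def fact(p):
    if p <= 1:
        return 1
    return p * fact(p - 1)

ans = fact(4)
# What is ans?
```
Call trace:
fact(p=4)
  fact(p=3)
    fact(p=2)
      fact(p=1)
      -> return 1
    -> return 2
  -> return 6
-> return 24

Final answer: 24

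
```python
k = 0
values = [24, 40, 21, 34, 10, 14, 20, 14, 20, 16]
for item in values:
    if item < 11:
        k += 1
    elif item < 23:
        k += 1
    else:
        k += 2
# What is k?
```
Trace:
  k=0
  k=2, item=24
  k=4, item=40
  k=5, item=21
  k=7, item=34
  k=8, item=10
  k=9, item=14
  k=10, item=20
  k=11, item=14
  k=12, item=20
  k=13, item=16

Final answer: 13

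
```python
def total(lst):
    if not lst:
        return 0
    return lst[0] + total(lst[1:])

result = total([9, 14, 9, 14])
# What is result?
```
Call trace:
total(lst=[9, 14, 9, 14])
  total(lst=[14, 9, 14])
    total(lst=[9, 14])
      total(lst=[14])
        total(lst=[])
        -> return 0
      -> return 14
    -> return 23
  -> return 37
-> return 46

Final answer: 46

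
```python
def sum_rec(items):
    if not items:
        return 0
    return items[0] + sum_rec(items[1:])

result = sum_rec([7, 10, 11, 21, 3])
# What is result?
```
Call trace:
sum_rec(items=[7, 10, 11, 21, 3])
  sum_rec(items=[10, 11, 21, 3])
    sum_rec(items=[11, 21, 3])
      sum_rec(items=[21, 3])
        sum_rec(items=[3])
          sum_rec(items=[])
          -> return 0
        -> return 3
      -> return 24
    -> return 35
  -> return 45
-> return 52

Final answer: 52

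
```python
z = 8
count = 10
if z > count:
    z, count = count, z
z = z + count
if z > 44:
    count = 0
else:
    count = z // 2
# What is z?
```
Trace:
  z=8
  z=8, count=10
  z=8, count=10
  z=18, count=10
  z=18, count=9

Final answer: 18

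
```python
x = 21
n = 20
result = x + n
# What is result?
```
Trace:
  x=21
  x=21, n=20
  x=21, n=20, result=41

Final answer: 41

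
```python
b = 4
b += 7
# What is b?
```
Trace:
  b=4
  b=11

Final answer: 11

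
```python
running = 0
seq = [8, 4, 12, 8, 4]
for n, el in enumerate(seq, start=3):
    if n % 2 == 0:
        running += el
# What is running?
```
Trace:
  running=0
  running=0, n=3, el=8
  running=4, n=4, el=4
  running=4, n=5, el=12
  running=12, n=6, el=8
  running=12, n=7, el=4

Final answer: 12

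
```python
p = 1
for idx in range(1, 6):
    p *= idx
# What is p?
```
Trace:
  p=1
  p=1, idx=1
  p=2, idx=2
  p=6, idx=3
  p=24, idx=4
  p=120, idx=5

Final answer: 120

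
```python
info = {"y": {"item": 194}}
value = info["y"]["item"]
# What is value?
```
Trace:
  info={'y': {'item': 194}}
  info={'y': {'item': 194}}, value=194

Final answer: 194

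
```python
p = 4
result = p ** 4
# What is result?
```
Trace:
  p=4
  p=4, result=256

Final answer: 256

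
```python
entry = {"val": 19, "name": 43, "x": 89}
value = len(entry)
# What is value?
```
Trace:
  entry={'val': 19, 'name': 43, 'x': 89}
  entry={'val': 19, 'name': 43, 'x': 89}, value=3

Final answer: 3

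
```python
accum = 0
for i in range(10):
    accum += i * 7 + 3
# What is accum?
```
Trace:
  accum=0
  accum=3, i=0
  accum=13, i=1
  accum=30, i=2
  accum=54, i=3
  accum=85, i=4
  accum=123, i=5
  accum=168, i=6
  accum=220, i=7
  accum=279, i=8
  accum=345, i=9

Final answer: 345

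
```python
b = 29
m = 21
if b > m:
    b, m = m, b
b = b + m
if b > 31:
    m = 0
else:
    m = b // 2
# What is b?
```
Trace:
  b=29
  b=29, m=21
  b=21, m=29
  b=50, m=29
  b=50, m=0

Final answer: 50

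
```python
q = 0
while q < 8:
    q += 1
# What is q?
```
Trace:
  q=0
  q=1
  q=2
  q=3
  q=4
  q=5
  q=6
  q=7
  q=8

Final answer: 8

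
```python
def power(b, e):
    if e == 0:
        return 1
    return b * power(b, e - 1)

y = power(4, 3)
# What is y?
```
Call trace:
power(b=4, e=3)
  power(b=4, e=2)
    power(b=4, e=1)
      power(b=4, e=0)
      -> return 1
    -> return 4
  -> return 16
-> return 64

Final answer: 64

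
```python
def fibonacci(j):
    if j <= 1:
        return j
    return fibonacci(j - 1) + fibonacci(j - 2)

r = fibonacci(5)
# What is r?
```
Call trace (a repeated sub-call is expanded the first time; later identical calls just restate its return value):
fibonacci(j=5)
  fibonacci(j=4)
    fibonacci(j=3)
      fibonacci(j=2)
        fibonacci(j=1)
        -> return 1
        fibonacci(j=0)
        -> return 0
      -> return 1
      fibonacci(j=1)
      -> return 1
    -> return 2
    fibonacci(j=2) -> return 1  (same call as traced above)
  -> return 3
  fibonacci(j=3) -> return 2  (same call as traced above)
-> return 5

Final answer: 5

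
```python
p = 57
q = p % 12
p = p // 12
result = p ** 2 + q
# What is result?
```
Trace:
  p=57
  p=57, q=9
  p=4, q=9
  p=4, q=9, result=25

Final answer: 25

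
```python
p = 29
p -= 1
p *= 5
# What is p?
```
Trace:
  p=29
  p=28
  p=140

Final answer: 140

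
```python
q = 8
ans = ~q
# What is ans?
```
Trace:
  q=8
  q=8, ans=-9

Final answer: -9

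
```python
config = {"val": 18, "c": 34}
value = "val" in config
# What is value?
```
Trace:
  config={'val': 18, 'c': 34}
  config={'val': 18, 'c': 34}, value=True

Final answer: True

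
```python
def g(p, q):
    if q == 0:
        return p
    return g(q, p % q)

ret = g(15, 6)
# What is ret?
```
Call trace:
g(p=15, q=6)
  g(p=6, q=3)
    g(p=3, q=0)
    -> return 3
  -> return 3
-> return 3

Final answer: 3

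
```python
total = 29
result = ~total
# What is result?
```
Trace:
  total=29
  total=29, result=-30

Final answer: -30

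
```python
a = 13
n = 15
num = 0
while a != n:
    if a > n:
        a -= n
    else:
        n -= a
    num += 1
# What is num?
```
Trace:
  a=13
  a=13, n=15
  a=13, n=15, num=0
  a=13, n=2, num=1
  a=11, n=2, num=2
  a=9, n=2, num=3
  a=7, n=2, num=4
  a=5, n=2, num=5
  a=3, n=2, num=6
  a=1, n=2, num=7
  a=1, n=1, num=8

Final answer: 8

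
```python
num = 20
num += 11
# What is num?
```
Trace:
  num=20
  num=31

Final answer: 31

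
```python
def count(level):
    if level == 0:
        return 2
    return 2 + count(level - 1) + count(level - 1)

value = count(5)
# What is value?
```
Call trace (a repeated sub-call is expanded the first time; later identical calls just restate its return value):
count(level=5)
  count(level=4)
    count(level=3)
      count(level=2)
        count(level=1)
          count(level=0)
          -> return 2
          count(level=0)
          -> return 2
        -> return 6
        count(level=1) -> return 6  (same call as traced above)
      -> return 14
      count(level=2) -> return 14  (same call as traced above)
    -> return 30
    count(level=3) -> return 30  (same call as traced above)
  -> return 62
  count(level=4) -> return 62  (same call as traced above)
-> return 126

Final answer: 126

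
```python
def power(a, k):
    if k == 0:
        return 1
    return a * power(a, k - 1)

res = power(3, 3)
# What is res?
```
Call trace:
power(a=3, k=3)
  power(a=3, k=2)
    power(a=3, k=1)
      power(a=3, k=0)
      -> return 1
    -> return 3
  -> return 9
-> return 27

Final answer: 27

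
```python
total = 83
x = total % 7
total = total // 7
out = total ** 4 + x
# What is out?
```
Trace:
  total=83
  total=83, x=6
  total=11, x=6
  total=11, x=6, out=14647

Final answer: 14647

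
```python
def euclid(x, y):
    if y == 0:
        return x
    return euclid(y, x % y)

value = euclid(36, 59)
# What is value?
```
Call trace:
euclid(x=36, y=59)
  euclid(x=59, y=36)
    euclid(x=36, y=23)
      euclid(x=23, y=13)
        euclid(x=13, y=10)
          euclid(x=10, y=3)
            euclid(x=3, y=1)
              euclid(x=1, y=0)
              -> return 1
            -> return 1
          -> return 1
        -> return 1
      -> return 1
    -> return 1
  -> return 1
-> return 1

Final answer: 1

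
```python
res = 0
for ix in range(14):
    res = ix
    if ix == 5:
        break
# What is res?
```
Trace:
  res=0
  res=0, ix=0
  res=1, ix=1
  res=2, ix=2
  res=3, ix=3
  res=4, ix=4
  res=5, ix=5

Final answer: 5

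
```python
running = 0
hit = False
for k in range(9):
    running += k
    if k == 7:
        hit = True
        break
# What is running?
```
Trace:
  running=0
  running=0, hit=False
  running=0, hit=False, k=0
  running=1, hit=False, k=1
  running=3, hit=False, k=2
  running=6, hit=False, k=3
  running=10, hit=False, k=4
  running=15, hit=False, k=5
  running=21, hit=False, k=6
  running=28, hit=True, k=7

Final answer: 28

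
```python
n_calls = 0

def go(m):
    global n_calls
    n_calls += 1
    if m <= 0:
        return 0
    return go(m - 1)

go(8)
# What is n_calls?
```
Call trace:
go(m=8)
  go(m=7)
    go(m=6)
      go(m=5)
        go(m=4)
          go(m=3)
            go(m=2)
              go(m=1)
                go(m=0)
                -> return 0
              -> return 0
            -> return 0
          -> return 0
        -> return 0
      -> return 0
    -> return 0
  -> return 0
-> return 0

n_calls is incremented once per call. go is entered once for each m = 8, 7, 6, 5, 4, 3, 2, 1, 0 (the m <= 0 call returns without recursing), i.e. 8 + 1 calls.
n_calls = 9

Final answer: 9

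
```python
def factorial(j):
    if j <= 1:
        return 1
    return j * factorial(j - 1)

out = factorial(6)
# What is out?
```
Call trace:
factorial(j=6)
  factorial(j=5)
    factorial(j=4)
      factorial(j=3)
        factorial(j=2)
          factorial(j=1)
          -> return 1
        -> return 2
      -> return 6
    -> return 24
  -> return 120
-> return 720

Final answer: 720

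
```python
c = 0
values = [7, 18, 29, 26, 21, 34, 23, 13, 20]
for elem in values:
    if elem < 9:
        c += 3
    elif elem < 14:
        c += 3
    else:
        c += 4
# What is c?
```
Trace:
  c=0
  c=3, elem=7
  c=7, elem=18
  c=11, elem=29
  c=15, elem=26
  c=19, elem=21
  c=23, elem=34
  c=27, elem=23
  c=30, elem=13
  c=34, elem=20

Final answer: 34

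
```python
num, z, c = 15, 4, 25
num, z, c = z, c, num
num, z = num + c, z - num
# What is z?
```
Trace:
  num=15, z=4, c=25
  num=4, z=25, c=15
  num=19, z=21, c=15

Final answer: 21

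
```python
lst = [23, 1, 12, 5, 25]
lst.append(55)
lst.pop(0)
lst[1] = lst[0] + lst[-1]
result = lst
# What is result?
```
Trace:
  lst=[23, 1, 12, 5, 25]
  lst=[23, 1, 12, 5, 25, 55]
  lst=[1, 12, 5, 25, 55]
  lst=[1, 56, 5, 25, 55]
  lst=[1, 56, 5, 25, 55], result=[1, 56, 5, 25, 55]

Final answer: [1, 56, 5, 25, 55]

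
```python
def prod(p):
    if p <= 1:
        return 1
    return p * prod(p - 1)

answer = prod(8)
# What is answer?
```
Call trace:
prod(p=8)
  prod(p=7)
    prod(p=6)
      prod(p=5)
        prod(p=4)
          prod(p=3)
            prod(p=2)
              prod(p=1)
              -> return 1
            -> return 2
          -> return 6
        -> return 24
      -> return 120
    -> return 720
  -> return 5040
-> return 40320

Final answer: 40320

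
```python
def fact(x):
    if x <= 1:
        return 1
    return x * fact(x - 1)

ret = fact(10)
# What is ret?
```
Call trace:
fact(x=10)
  fact(x=9)
    fact(x=8)
      fact(x=7)
        fact(x=6)
          fact(x=5)
            fact(x=4)
              fact(x=3)
                fact(x=2)
                  fact(x=1)
                  -> return 1
                -> return 2
              -> return 6
            -> return 24
          -> return 120
        -> return 720
      -> return 5040
    -> return 40320
  -> return 362880
-> return 3628800

Final answer: 3628800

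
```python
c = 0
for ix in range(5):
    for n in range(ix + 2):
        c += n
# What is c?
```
Trace:
  c=0
  c=0, ix=0, n=0
  c=1, ix=0, n=1
  c=1, ix=1, n=0
  c=2, ix=1, n=1
  c=4, ix=1, n=2
  c=4, ix=2, n=0
  c=5, ix=2, n=1
  c=7, ix=2, n=2
  c=10, ix=2, n=3
  c=10, ix=3, n=0
  c=11, ix=3, n=1
  c=13, ix=3, n=2
  c=16, ix=3, n=3
  c=20, ix=3, n=4
  c=20, ix=4, n=0
  c=21, ix=4, n=1
  c=23, ix=4, n=2
  c=26, ix=4, n=3
  c=30, ix=4, n=4
  c=35, ix=4, n=5

Final answer: 35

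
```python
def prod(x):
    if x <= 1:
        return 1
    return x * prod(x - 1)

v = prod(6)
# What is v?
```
Call trace:
prod(x=6)
  prod(x=5)
    prod(x=4)
      prod(x=3)
        prod(x=2)
          prod(x=1)
          -> return 1
        -> return 2
      -> return 6
    -> return 24
  -> return 120
-> return 720

Final answer: 720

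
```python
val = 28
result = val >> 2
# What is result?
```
Trace:
  val=28
  val=28, result=7

Final answer: 7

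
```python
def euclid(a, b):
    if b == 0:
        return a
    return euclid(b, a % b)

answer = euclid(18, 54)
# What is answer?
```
Call trace:
euclid(a=18, b=54)
  euclid(a=54, b=18)
    euclid(a=18, b=0)
    -> return 18
  -> return 18
-> return 18

Final answer: 18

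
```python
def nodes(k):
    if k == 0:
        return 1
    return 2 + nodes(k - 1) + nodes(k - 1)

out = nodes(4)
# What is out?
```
Call trace (a repeated sub-call is expanded the first time; later identical calls just restate its return value):
nodes(k=4)
  nodes(k=3)
    nodes(k=2)
      nodes(k=1)
        nodes(k=0)
        -> return 1
        nodes(k=0)
        -> return 1
      -> return 4
      nodes(k=1) -> return 4  (same call as traced above)
    -> return 10
    nodes(k=2) -> return 10  (same call as traced above)
  -> return 22
  nodes(k=3) -> return 22  (same call as traced above)
-> return 46

Final answer: 46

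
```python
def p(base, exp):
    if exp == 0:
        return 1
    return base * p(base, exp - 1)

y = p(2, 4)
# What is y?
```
Call trace:
p(base=2, exp=4)
  p(base=2, exp=3)
    p(base=2, exp=2)
      p(base=2, exp=1)
        p(base=2, exp=0)
        -> return 1
      -> return 2
    -> return 4
  -> return 8
-> return 16

Final answer: 16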